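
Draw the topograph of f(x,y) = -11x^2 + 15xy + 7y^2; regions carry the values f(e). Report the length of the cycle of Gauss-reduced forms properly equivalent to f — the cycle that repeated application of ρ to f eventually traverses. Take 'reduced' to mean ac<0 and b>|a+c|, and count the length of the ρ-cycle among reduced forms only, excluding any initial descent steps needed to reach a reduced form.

D = 533, ⌊√D⌋ = 23
river: ρ → (7,13,-13)
river: ρ → (-13,13,7)
river: ρ → (7,15,-11)
river: ρ → (-11,7,11)
river: ρ → (11,15,-7)
river: ρ → (-7,13,13)
river: ρ → (13,13,-7)
river: ρ → (-7,15,11)
river: ρ → (11,7,-11)
river: ρ → (-11,15,7)
ρ-cycle length = 10 (tail of 0 descent steps not counted)

10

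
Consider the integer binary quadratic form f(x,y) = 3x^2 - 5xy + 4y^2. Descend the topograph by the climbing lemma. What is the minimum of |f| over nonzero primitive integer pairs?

translate: b→1 (≡-5 mod 6), so (3,-5,4)→(3,1,2)
flip: (3,1,2)→(2,-1,3)
reduced (well bottom): (2,-1,3) with a≤c, −a<b≤a
well minimum = a = 2

2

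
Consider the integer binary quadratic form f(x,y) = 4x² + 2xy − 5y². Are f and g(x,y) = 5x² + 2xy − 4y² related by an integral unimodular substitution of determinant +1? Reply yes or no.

D₁ = 84, D₂ = 84
river cycle of f (length 6): (-5, 8, 1), (1, 8, -5), (-5, 2, 4), (4, 6, -3), (-3, 6, 4), (4, 2, -5)
river cycle of g (length 6): (-4, 6, 3), (3, 6, -4), (-4, 2, 5), (5, 8, -1), (-1, 8, 5), (5, 2, -4)
cycles differ ⇒ inequivalent

no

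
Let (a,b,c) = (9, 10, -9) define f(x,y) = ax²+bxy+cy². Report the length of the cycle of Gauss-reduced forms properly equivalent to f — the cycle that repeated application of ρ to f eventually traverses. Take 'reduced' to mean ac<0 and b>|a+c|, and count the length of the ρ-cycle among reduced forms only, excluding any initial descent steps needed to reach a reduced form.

D = 424, ⌊√D⌋ = 20
river: ρ → (-9,8,10)
river: ρ → (10,12,-7)
river: ρ → (-7,16,6)
river: ρ → (6,20,-1)
river: ρ → (-1,20,6)
river: ρ → (6,16,-7)
river: ρ → (-7,12,10)
river: ρ → (10,8,-9)
river: ρ → (-9,10,9)
river: ρ → (9,8,-10)
river: ρ → (-10,12,7)
river: ρ → (7,16,-6)
river: ρ → (-6,20,1)
river: ρ → (1,20,-6)
river: ρ → (-6,16,7)
river: ρ → (7,12,-10)
river: ρ → (-10,8,9)
river: ρ → (9,10,-9)
ρ-cycle length = 18 (tail of 0 descent steps not counted)

18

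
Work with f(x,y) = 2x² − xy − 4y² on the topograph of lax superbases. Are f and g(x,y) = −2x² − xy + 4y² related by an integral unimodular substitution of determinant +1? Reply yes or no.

D₁ = 33, D₂ = 33
river cycle of f (length 4): (2, 3, -3), (-3, 3, 2), (2, 5, -1), (-1, 5, 2)
river cycle of g (length 4): (-2, 3, 3), (3, 3, -2), (-2, 5, 1), (1, 5, -2)
cycles differ ⇒ inequivalent

no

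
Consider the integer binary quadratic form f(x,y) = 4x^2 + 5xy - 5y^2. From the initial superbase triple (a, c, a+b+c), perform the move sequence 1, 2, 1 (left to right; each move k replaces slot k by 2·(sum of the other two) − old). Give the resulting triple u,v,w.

start (4,-5,4) = (f(1,0),f(0,1),f(1,1))
replace slot 1: 2·((-5)+4) − 4 = -6 → (-6,-5,4)
replace slot 2: 2·((-6)+4) − (-5) = 1 → (-6,1,4)
replace slot 1: 2·(1+4) − (-6) = 16 → (16,1,4)

16,1,4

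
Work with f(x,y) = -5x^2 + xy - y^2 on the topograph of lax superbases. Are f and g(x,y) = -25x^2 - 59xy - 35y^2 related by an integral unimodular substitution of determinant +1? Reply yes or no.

D₁ = -19, D₂ = -19
f is negative-definite; reduce −f:
−f: flip: (5,-1,1)→(1,1,5)
−f: reduced (well bottom): (1,1,5) with a≤c, −a<b≤a
flip sign back: reduced form of f is (-1,-1,-5)
g is negative-definite; reduce −g:
−g: translate: b→9 (≡59 mod 50), so (25,59,35)→(25,9,1)
−g: flip: (25,9,1)→(1,-9,25)
−g: translate: b→1 (≡-9 mod 2), so (1,-9,25)→(1,1,5)
−g: reduced (well bottom): (1,1,5) with a≤c, −a<b≤a
flip sign back: reduced form of g is (-1,-1,-5)
reduced forms (-1, -1, -5) vs (-1, -1, -5) ⇒ equivalent

yes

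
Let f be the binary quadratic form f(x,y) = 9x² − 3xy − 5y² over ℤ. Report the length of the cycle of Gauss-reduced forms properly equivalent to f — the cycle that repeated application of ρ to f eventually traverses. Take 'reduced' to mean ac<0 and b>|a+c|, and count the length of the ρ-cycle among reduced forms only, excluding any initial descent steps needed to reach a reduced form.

D = 189, ⌊√D⌋ = 13
descent: ρ → (-5,13,1)  [lands on river]
river: ρ → (1,13,-5)
river: ρ → (-5,7,7)
river: ρ → (7,7,-5)
ρ-cycle length = 4 (tail of 1 descent step not counted)

4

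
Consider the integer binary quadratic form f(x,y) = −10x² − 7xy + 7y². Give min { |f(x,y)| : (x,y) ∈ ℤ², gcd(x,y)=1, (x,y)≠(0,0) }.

descent: ρ → (7,7,-10)  [lands on river]
river: ρ → (-10,13,4)
river: ρ → (4,11,-13)
river: ρ → (-13,15,2)
river: ρ → (2,17,-5)
river: ρ → (-5,13,8)
river: ρ → (8,3,-10)
river: ρ → (-10,17,1)
river: ρ → (1,17,-10)
river: ρ → (-10,3,8)
river: ρ → (8,13,-5)
river: ρ → (-5,17,2)
river: ρ → (2,15,-13)
river: ρ → (-13,11,4)
river: ρ → (4,13,-10)
river: ρ → (-10,7,7)
closes: descent 1, river 16
min |a| on river = 1

1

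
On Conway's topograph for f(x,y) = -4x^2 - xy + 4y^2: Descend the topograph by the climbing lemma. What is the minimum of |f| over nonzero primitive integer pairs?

descent: ρ → (4,1,-4)  [lands on river]
river: ρ → (-4,7,1)
river: ρ → (1,7,-4)
river: ρ → (-4,1,4)
river: ρ → (4,7,-1)
river: ρ → (-1,7,4)
closes: descent 1, river 6
min |a| on river = 1

1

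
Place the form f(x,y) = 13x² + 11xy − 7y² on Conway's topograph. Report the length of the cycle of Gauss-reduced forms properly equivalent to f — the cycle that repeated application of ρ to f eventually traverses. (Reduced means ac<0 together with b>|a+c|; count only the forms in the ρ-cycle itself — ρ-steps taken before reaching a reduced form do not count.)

D = 485, ⌊√D⌋ = 22
river: ρ → (-7,17,7)
river: ρ → (7,11,-13)
river: ρ → (-13,15,5)
river: ρ → (5,15,-13)
river: ρ → (-13,11,7)
river: ρ → (7,17,-7)
river: ρ → (-7,11,13)
river: ρ → (13,15,-5)
river: ρ → (-5,15,13)
river: ρ → (13,11,-7)
ρ-cycle length = 10 (tail of 0 descent steps not counted)

10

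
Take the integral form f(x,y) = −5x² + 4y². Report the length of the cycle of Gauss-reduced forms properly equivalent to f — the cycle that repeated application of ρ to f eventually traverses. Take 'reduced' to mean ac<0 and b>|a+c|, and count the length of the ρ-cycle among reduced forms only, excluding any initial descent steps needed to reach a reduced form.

D = 80, ⌊√D⌋ = 8
descent: ρ → (4,8,-1)  [lands on river]
river: ρ → (-1,8,4)
ρ-cycle length = 2 (tail of 1 descent step not counted)

2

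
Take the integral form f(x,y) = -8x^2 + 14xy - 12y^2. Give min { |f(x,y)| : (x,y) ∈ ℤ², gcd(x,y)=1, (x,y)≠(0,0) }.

translate: b→2 (≡-14 mod 16), so (8,-14,12)→(8,2,6)
flip: (8,2,6)→(6,-2,8)
reduced (well bottom): (6,-2,8) with a≤c, −a<b≤a
well minimum |f| = |-6| = 6 (negative-definite)

6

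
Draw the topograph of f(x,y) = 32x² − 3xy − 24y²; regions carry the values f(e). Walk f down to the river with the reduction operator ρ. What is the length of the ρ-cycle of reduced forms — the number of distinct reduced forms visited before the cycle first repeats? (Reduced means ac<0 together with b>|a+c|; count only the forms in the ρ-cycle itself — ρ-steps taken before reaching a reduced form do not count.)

D = 3081, ⌊√D⌋ = 55
descent: ρ → (-24,51,5)  [lands on river]
river: ρ → (5,49,-34)
river: ρ → (-34,19,20)
river: ρ → (20,21,-33)
river: ρ → (-33,45,8)
river: ρ → (8,51,-15)
river: ρ → (-15,39,26)
river: ρ → (26,13,-28)
river: ρ → (-28,43,11)
river: ρ → (11,45,-24)
ρ-cycle length = 10 (tail of 1 descent step not counted)

10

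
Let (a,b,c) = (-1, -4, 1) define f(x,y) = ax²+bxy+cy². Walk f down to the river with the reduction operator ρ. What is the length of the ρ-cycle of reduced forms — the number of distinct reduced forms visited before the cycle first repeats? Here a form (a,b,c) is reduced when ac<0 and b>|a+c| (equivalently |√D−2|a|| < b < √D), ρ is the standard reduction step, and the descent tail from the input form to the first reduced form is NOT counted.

D = 20, ⌊√D⌋ = 4
descent: ρ → (1,4,-1)  [lands on river]
river: ρ → (-1,4,1)
ρ-cycle length = 2 (tail of 1 descent step not counted)

2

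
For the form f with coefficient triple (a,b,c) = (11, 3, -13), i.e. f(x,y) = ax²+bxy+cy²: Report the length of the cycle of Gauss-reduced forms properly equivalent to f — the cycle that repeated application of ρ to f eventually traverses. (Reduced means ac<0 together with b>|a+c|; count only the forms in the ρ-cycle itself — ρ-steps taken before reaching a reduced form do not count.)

D = 581, ⌊√D⌋ = 24
river: ρ → (-13,23,1)
river: ρ → (1,23,-13)
river: ρ → (-13,3,11)
river: ρ → (11,19,-5)
river: ρ → (-5,21,7)
river: ρ → (7,21,-5)
river: ρ → (-5,19,11)
river: ρ → (11,3,-13)
ρ-cycle length = 8 (tail of 0 descent steps not counted)

8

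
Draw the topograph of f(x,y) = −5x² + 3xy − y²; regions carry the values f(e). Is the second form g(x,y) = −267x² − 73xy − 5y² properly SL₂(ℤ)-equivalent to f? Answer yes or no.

D₁ = -11, D₂ = -11
f is negative-definite; reduce −f:
−f: flip: (5,-3,1)→(1,3,5)
−f: translate: b→1 (≡3 mod 2), so (1,3,5)→(1,1,3)
−f: reduced (well bottom): (1,1,3) with a≤c, −a<b≤a
flip sign back: reduced form of f is (-1,-1,-3)
g is negative-definite; reduce −g:
−g: flip: (267,73,5)→(5,-73,267)
−g: translate: b→-3 (≡-73 mod 10), so (5,-73,267)→(5,-3,1)
−g: flip: (5,-3,1)→(1,3,5)
−g: translate: b→1 (≡3 mod 2), so (1,3,5)→(1,1,3)
−g: reduced (well bottom): (1,1,3) with a≤c, −a<b≤a
flip sign back: reduced form of g is (-1,-1,-3)
reduced forms (-1, -1, -3) vs (-1, -1, -3) ⇒ equivalent

yes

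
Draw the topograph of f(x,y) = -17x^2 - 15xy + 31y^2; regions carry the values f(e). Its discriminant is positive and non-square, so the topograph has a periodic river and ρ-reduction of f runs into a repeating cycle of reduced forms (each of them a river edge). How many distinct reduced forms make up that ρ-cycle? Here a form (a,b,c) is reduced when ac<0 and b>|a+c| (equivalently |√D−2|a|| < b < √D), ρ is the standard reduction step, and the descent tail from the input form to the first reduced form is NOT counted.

D = 2333, ⌊√D⌋ = 48
descent: ρ → (31,15,-17)  [lands on river]
river: ρ → (-17,19,29)
river: ρ → (29,39,-7)
river: ρ → (-7,45,11)
river: ρ → (11,43,-11)
river: ρ → (-11,45,7)
river: ρ → (7,39,-29)
river: ρ → (-29,19,17)
river: ρ → (17,15,-31)
river: ρ → (-31,47,1)
river: ρ → (1,47,-31)
river: ρ → (-31,15,17)
river: ρ → (17,19,-29)
river: ρ → (-29,39,7)
river: ρ → (7,45,-11)
river: ρ → (-11,43,11)
river: ρ → (11,45,-7)
river: ρ → (-7,39,29)
river: ρ → (29,19,-17)
river: ρ → (-17,15,31)
river: ρ → (31,47,-1)
river: ρ → (-1,47,31)
ρ-cycle length = 22 (tail of 1 descent step not counted)

22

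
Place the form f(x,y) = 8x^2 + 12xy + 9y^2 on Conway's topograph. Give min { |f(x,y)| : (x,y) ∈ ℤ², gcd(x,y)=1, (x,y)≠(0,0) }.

translate: b→-4 (≡12 mod 16), so (8,12,9)→(8,-4,5)
flip: (8,-4,5)→(5,4,8)
reduced (well bottom): (5,4,8) with a≤c, −a<b≤a
well minimum = a = 5

5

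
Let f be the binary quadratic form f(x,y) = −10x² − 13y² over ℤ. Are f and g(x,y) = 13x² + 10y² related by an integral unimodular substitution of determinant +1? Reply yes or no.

D₁ = -520, D₂ = -520
f is negative-definite; reduce −f:
−f: reduced (well bottom): (10,0,13) with a≤c, −a<b≤a
flip sign back: reduced form of f is (-10,0,-13)
g: flip: (13,0,10)→(10,0,13)
g: reduced (well bottom): (10,0,13) with a≤c, −a<b≤a
reduced forms (-10, 0, -13) vs (10, 0, 13) ⇒ inequivalent

no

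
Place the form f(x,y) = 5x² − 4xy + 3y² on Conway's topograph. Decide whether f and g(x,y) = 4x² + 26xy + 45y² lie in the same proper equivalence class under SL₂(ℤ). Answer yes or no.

D₁ = -44, D₂ = -44
f: flip: (5,-4,3)→(3,4,5)
f: translate: b→-2 (≡4 mod 6), so (3,4,5)→(3,-2,4)
f: reduced (well bottom): (3,-2,4) with a≤c, −a<b≤a
g: translate: b→2 (≡26 mod 8), so (4,26,45)→(4,2,3)
g: flip: (4,2,3)→(3,-2,4)
g: reduced (well bottom): (3,-2,4) with a≤c, −a<b≤a
reduced forms (3, -2, 4) vs (3, -2, 4) ⇒ equivalent

yes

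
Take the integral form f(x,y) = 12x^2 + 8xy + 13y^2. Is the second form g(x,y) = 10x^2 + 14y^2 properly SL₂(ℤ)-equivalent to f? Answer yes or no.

D₁ = -560, D₂ = -560
f: reduced (well bottom): (12,8,13) with a≤c, −a<b≤a
g: reduced (well bottom): (10,0,14) with a≤c, −a<b≤a
reduced forms (12, 8, 13) vs (10, 0, 14) ⇒ inequivalent

no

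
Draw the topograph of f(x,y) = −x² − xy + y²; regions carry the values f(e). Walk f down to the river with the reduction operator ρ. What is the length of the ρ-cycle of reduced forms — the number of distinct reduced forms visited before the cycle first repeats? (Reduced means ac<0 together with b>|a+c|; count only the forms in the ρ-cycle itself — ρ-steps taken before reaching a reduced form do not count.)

D = 5, ⌊√D⌋ = 2
descent: ρ → (1,1,-1)  [lands on river]
river: ρ → (-1,1,1)
ρ-cycle length = 2 (tail of 1 descent step not counted)

2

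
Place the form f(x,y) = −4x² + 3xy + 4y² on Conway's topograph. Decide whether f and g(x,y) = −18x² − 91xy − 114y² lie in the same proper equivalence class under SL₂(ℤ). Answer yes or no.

D₁ = 73, D₂ = 73
river cycle of f (length 18): (4, 5, -3), (-3, 7, 2), (2, 5, -6), (-6, 7, 1), (1, 7, -6), (-6, 5, 2), (2, 7, -3), (-3, 5, 4), (4, 3, -4), (-4, 5, 3), … (8 more)
river cycle of g (length 18): (-3, 7, 2), (2, 5, -6), (-6, 7, 1), (1, 7, -6), (-6, 5, 2), (2, 7, -3), (-3, 5, 4), (4, 3, -4), (-4, 5, 3), (3, 7, -2), … (8 more)
cycles coincide ⇒ equivalent

yes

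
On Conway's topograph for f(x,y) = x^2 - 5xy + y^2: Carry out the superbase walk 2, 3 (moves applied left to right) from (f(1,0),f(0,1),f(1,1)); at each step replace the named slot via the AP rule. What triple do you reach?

start (1,1,-3) = (f(1,0),f(0,1),f(1,1))
replace slot 2: 2·(1+(-3)) − 1 = -5 → (1,-5,-3)
replace slot 3: 2·(1+(-5)) − (-3) = -5 → (1,-5,-5)

1,-5,-5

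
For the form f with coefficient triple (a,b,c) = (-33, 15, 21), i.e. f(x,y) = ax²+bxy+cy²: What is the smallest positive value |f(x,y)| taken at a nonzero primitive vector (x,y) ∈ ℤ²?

river: ρ → (21,27,-27)
river: ρ → (-27,27,21)
river: ρ → (21,15,-33)
river: ρ → (-33,51,3)
river: ρ → (3,51,-33)
river: ρ → (-33,15,21)
closes: descent 0, river 6
min |a| on river = 3

3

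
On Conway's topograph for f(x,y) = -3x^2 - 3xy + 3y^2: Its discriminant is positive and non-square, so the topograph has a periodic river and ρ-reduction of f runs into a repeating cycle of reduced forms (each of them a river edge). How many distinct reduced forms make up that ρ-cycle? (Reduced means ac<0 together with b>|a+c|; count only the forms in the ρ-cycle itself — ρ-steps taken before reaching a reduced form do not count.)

D = 45, ⌊√D⌋ = 6
descent: ρ → (3,3,-3)  [lands on river]
river: ρ → (-3,3,3)
ρ-cycle length = 2 (tail of 1 descent step not counted)

2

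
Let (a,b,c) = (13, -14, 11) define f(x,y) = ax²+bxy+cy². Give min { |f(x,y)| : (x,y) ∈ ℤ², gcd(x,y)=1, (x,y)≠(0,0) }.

translate: b→12 (≡-14 mod 26), so (13,-14,11)→(13,12,10)
flip: (13,12,10)→(10,-12,13)
translate: b→8 (≡-12 mod 20), so (10,-12,13)→(10,8,11)
reduced (well bottom): (10,8,11) with a≤c, −a<b≤a
well minimum = a = 10

10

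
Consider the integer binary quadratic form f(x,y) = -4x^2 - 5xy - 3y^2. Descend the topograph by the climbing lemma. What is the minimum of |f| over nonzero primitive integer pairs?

translate: b→-3 (≡5 mod 8), so (4,5,3)→(4,-3,2)
flip: (4,-3,2)→(2,3,4)
translate: b→-1 (≡3 mod 4), so (2,3,4)→(2,-1,3)
reduced (well bottom): (2,-1,3) with a≤c, −a<b≤a
well minimum |f| = |-2| = 2 (negative-definite)

2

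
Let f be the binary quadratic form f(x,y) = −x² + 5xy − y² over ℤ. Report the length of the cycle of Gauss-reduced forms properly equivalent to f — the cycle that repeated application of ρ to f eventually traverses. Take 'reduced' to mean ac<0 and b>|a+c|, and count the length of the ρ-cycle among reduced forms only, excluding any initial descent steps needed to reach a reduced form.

D = 21, ⌊√D⌋ = 4
descent: ρ → (-1,3,3)  [lands on river]
river: ρ → (3,3,-1)
ρ-cycle length = 2 (tail of 1 descent step not counted)

2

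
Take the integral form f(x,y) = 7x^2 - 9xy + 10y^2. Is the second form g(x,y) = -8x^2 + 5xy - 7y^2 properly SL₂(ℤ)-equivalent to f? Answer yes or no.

D₁ = -199, D₂ = -199
f: translate: b→5 (≡-9 mod 14), so (7,-9,10)→(7,5,8)
f: reduced (well bottom): (7,5,8) with a≤c, −a<b≤a
g is negative-definite; reduce −g:
−g: flip: (8,-5,7)→(7,5,8)
−g: reduced (well bottom): (7,5,8) with a≤c, −a<b≤a
flip sign back: reduced form of g is (-7,-5,-8)
reduced forms (7, 5, 8) vs (-7, -5, -8) ⇒ inequivalent

no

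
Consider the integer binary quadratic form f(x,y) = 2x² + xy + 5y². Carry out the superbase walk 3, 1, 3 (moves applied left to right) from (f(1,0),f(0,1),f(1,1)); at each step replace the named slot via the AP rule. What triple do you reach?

start (2,5,8) = (f(1,0),f(0,1),f(1,1))
replace slot 3: 2·(2+5) − 8 = 6 → (2,5,6)
replace slot 1: 2·(5+6) − 2 = 20 → (20,5,6)
replace slot 3: 2·(20+5) − 6 = 44 → (20,5,44)

20,5,44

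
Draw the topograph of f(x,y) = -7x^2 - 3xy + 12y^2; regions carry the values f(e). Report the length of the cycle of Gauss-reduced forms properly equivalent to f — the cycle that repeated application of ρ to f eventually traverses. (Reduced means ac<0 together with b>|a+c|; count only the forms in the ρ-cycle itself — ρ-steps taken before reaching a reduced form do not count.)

D = 345, ⌊√D⌋ = 18
descent: ρ → (12,3,-7)
descent: ρ → (-7,11,8)  [lands on river]
river: ρ → (8,5,-10)
river: ρ → (-10,15,3)
river: ρ → (3,15,-10)
river: ρ → (-10,5,8)
river: ρ → (8,11,-7)
river: ρ → (-7,17,2)
river: ρ → (2,15,-15)
river: ρ → (-15,15,2)
river: ρ → (2,17,-7)
ρ-cycle length = 10 (tail of 2 descent steps not counted)

10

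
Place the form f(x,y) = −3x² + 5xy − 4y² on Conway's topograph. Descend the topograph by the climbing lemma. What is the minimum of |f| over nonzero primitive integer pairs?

translate: b→1 (≡-5 mod 6), so (3,-5,4)→(3,1,2)
flip: (3,1,2)→(2,-1,3)
reduced (well bottom): (2,-1,3) with a≤c, −a<b≤a
well minimum |f| = |-2| = 2 (negative-definite)

2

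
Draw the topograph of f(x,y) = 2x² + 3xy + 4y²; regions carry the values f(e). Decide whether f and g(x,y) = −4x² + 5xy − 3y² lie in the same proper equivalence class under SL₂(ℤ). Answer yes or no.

D₁ = -23, D₂ = -23
f: translate: b→-1 (≡3 mod 4), so (2,3,4)→(2,-1,3)
f: reduced (well bottom): (2,-1,3) with a≤c, −a<b≤a
g is negative-definite; reduce −g:
−g: translate: b→3 (≡-5 mod 8), so (4,-5,3)→(4,3,2)
−g: flip: (4,3,2)→(2,-3,4)
−g: translate: b→1 (≡-3 mod 4), so (2,-3,4)→(2,1,3)
−g: reduced (well bottom): (2,1,3) with a≤c, −a<b≤a
flip sign back: reduced form of g is (-2,-1,-3)
reduced forms (2, -1, 3) vs (-2, -1, -3) ⇒ inequivalent

no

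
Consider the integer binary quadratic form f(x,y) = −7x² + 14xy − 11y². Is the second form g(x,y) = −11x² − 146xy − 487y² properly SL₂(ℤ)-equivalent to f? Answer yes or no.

D₁ = -112, D₂ = -112
f is negative-definite; reduce −f:
−f: translate: b→0 (≡-14 mod 14), so (7,-14,11)→(7,0,4)
−f: flip: (7,0,4)→(4,0,7)
−f: reduced (well bottom): (4,0,7) with a≤c, −a<b≤a
flip sign back: reduced form of f is (-4,0,-7)
g is negative-definite; reduce −g:
−g: translate: b→-8 (≡146 mod 22), so (11,146,487)→(11,-8,4)
−g: flip: (11,-8,4)→(4,8,11)
−g: translate: b→0 (≡8 mod 8), so (4,8,11)→(4,0,7)
−g: reduced (well bottom): (4,0,7) with a≤c, −a<b≤a
flip sign back: reduced form of g is (-4,0,-7)
reduced forms (-4, 0, -7) vs (-4, 0, -7) ⇒ equivalent

yes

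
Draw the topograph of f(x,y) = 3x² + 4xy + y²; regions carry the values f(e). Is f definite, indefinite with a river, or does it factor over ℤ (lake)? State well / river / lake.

D = b²−4ac = 4² − 4·3·1 = 4
D = 2² is a perfect square ⇒ form factors over ℤ ⇒ lakes

lake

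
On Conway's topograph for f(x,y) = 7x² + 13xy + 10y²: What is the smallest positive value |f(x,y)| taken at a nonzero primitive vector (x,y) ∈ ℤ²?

translate: b→-1 (≡13 mod 14), so (7,13,10)→(7,-1,4)
flip: (7,-1,4)→(4,1,7)
reduced (well bottom): (4,1,7) with a≤c, −a<b≤a
well minimum = a = 4

4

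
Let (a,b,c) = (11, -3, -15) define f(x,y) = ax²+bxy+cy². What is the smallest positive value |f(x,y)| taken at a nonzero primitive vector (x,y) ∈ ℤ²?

descent: ρ → (-15,3,11)
descent: ρ → (11,19,-7)  [lands on river]
river: ρ → (-7,23,5)
river: ρ → (5,17,-19)
river: ρ → (-19,21,3)
river: ρ → (3,21,-19)
river: ρ → (-19,17,5)
river: ρ → (5,23,-7)
river: ρ → (-7,19,11)
river: ρ → (11,25,-1)
river: ρ → (-1,25,11)
closes: descent 2, river 10
min |a| on river = 1

1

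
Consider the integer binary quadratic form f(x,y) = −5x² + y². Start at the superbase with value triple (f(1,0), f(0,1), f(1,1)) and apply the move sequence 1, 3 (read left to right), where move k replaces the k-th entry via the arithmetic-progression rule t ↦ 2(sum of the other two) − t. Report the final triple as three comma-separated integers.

start (-5,1,-4) = (f(1,0),f(0,1),f(1,1))
replace slot 1: 2·(1+(-4)) − (-5) = -1 → (-1,1,-4)
replace slot 3: 2·((-1)+1) − (-4) = 4 → (-1,1,4)

-1,1,4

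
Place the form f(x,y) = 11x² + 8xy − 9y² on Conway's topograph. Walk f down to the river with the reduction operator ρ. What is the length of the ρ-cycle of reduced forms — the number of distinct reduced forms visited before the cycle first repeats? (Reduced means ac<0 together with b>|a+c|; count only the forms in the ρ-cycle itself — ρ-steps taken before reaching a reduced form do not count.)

D = 460, ⌊√D⌋ = 21
river: ρ → (-9,10,10)
river: ρ → (10,10,-9)
river: ρ → (-9,8,11)
river: ρ → (11,14,-6)
river: ρ → (-6,10,15)
river: ρ → (15,20,-1)
river: ρ → (-1,20,15)
river: ρ → (15,10,-6)
river: ρ → (-6,14,11)
river: ρ → (11,8,-9)
ρ-cycle length = 10 (tail of 0 descent steps not counted)

10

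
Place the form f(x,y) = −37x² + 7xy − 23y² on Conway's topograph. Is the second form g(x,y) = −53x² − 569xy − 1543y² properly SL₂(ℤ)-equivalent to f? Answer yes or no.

D₁ = -3355, D₂ = -3355
f is negative-definite; reduce −f:
−f: flip: (37,-7,23)→(23,7,37)
−f: reduced (well bottom): (23,7,37) with a≤c, −a<b≤a
flip sign back: reduced form of f is (-23,-7,-37)
g is negative-definite; reduce −g:
−g: translate: b→39 (≡569 mod 106), so (53,569,1543)→(53,39,23)
−g: flip: (53,39,23)→(23,-39,53)
−g: translate: b→7 (≡-39 mod 46), so (23,-39,53)→(23,7,37)
−g: reduced (well bottom): (23,7,37) with a≤c, −a<b≤a
flip sign back: reduced form of g is (-23,-7,-37)
reduced forms (-23, -7, -37) vs (-23, -7, -37) ⇒ equivalent

yes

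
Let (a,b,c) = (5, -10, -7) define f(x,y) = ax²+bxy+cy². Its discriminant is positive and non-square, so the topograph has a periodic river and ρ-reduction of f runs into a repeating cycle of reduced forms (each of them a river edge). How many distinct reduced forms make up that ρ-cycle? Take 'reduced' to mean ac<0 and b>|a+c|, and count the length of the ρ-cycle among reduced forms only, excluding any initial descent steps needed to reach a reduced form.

D = 240, ⌊√D⌋ = 15
descent: ρ → (-7,10,5)  [lands on river]
river: ρ → (5,10,-7)
river: ρ → (-7,4,8)
river: ρ → (8,12,-3)
river: ρ → (-3,12,8)
river: ρ → (8,4,-7)
ρ-cycle length = 6 (tail of 1 descent step not counted)

6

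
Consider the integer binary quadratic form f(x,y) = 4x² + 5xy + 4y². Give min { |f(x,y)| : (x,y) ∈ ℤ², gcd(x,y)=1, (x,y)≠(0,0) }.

translate: b→-3 (≡5 mod 8), so (4,5,4)→(4,-3,3)
flip: (4,-3,3)→(3,3,4)
reduced (well bottom): (3,3,4) with a≤c, −a<b≤a
well minimum = a = 3

3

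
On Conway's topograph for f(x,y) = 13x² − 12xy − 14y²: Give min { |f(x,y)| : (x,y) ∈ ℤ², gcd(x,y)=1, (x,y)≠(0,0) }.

descent: ρ → (-14,12,13)  [lands on river]
river: ρ → (13,14,-13)
river: ρ → (-13,12,14)
river: ρ → (14,16,-11)
river: ρ → (-11,28,2)
river: ρ → (2,28,-11)
river: ρ → (-11,16,14)
river: ρ → (14,12,-13)
river: ρ → (-13,14,13)
river: ρ → (13,12,-14)
river: ρ → (-14,16,11)
river: ρ → (11,28,-2)
river: ρ → (-2,28,11)
river: ρ → (11,16,-14)
closes: descent 1, river 14
min |a| on river = 2

2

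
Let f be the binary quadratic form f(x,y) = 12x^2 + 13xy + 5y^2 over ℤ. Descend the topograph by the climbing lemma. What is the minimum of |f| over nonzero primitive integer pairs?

translate: b→-11 (≡13 mod 24), so (12,13,5)→(12,-11,4)
flip: (12,-11,4)→(4,11,12)
translate: b→3 (≡11 mod 8), so (4,11,12)→(4,3,5)
reduced (well bottom): (4,3,5) with a≤c, −a<b≤a
well minimum = a = 4

4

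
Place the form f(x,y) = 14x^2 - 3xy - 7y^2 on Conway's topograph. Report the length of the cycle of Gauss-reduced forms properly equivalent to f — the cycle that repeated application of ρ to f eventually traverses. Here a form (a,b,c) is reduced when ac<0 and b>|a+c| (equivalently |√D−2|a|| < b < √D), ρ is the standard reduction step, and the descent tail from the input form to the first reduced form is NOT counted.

D = 401, ⌊√D⌋ = 20
descent: ρ → (-7,17,4)  [lands on river]
river: ρ → (4,15,-11)
river: ρ → (-11,7,8)
river: ρ → (8,9,-10)
river: ρ → (-10,11,7)
river: ρ → (7,17,-4)
river: ρ → (-4,15,11)
river: ρ → (11,7,-8)
river: ρ → (-8,9,10)
river: ρ → (10,11,-7)
ρ-cycle length = 10 (tail of 1 descent step not counted)

10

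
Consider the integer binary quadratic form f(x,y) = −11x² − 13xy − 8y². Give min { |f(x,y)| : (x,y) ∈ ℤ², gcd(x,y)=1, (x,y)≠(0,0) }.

translate: b→-9 (≡13 mod 22), so (11,13,8)→(11,-9,6)
flip: (11,-9,6)→(6,9,11)
translate: b→-3 (≡9 mod 12), so (6,9,11)→(6,-3,8)
reduced (well bottom): (6,-3,8) with a≤c, −a<b≤a
well minimum |f| = |-6| = 6 (negative-definite)

6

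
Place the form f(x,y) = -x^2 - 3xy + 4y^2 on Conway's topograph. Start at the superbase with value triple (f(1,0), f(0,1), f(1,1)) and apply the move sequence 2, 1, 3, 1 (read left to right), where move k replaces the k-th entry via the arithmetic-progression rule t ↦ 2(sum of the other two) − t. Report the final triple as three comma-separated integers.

start (-1,4,0) = (f(1,0),f(0,1),f(1,1))
replace slot 2: 2·((-1)+0) − 4 = -6 → (-1,-6,0)
replace slot 1: 2·((-6)+0) − (-1) = -11 → (-11,-6,0)
replace slot 3: 2·((-11)+(-6)) − 0 = -34 → (-11,-6,-34)
replace slot 1: 2·((-6)+(-34)) − (-11) = -69 → (-69,-6,-34)

-69,-6,-34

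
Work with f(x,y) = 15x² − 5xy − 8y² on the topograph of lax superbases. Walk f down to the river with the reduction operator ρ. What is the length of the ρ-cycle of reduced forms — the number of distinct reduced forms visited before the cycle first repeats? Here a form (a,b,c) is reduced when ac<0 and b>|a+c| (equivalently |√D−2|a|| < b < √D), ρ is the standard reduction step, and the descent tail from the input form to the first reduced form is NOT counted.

D = 505, ⌊√D⌋ = 22
descent: ρ → (-8,21,2)  [lands on river]
river: ρ → (2,19,-18)
river: ρ → (-18,17,3)
river: ρ → (3,19,-12)
river: ρ → (-12,5,10)
river: ρ → (10,15,-7)
river: ρ → (-7,13,12)
river: ρ → (12,11,-8)
ρ-cycle length = 8 (tail of 1 descent step not counted)

8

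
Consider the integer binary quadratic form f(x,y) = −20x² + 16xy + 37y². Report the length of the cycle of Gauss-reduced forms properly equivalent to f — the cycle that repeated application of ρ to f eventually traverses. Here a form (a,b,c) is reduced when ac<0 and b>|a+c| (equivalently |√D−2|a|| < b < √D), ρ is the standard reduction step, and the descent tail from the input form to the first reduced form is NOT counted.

D = 3216, ⌊√D⌋ = 56
descent: ρ → (37,-16,-20)
descent: ρ → (-20,56,1)  [lands on river]
river: ρ → (1,56,-20)
river: ρ → (-20,24,33)
river: ρ → (33,42,-11)
river: ρ → (-11,46,25)
river: ρ → (25,54,-3)
river: ρ → (-3,54,25)
river: ρ → (25,46,-11)
river: ρ → (-11,42,33)
river: ρ → (33,24,-20)
ρ-cycle length = 10 (tail of 2 descent steps not counted)

10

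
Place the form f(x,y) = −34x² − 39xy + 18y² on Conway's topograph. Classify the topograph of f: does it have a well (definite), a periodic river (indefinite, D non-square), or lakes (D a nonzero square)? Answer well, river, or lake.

D = b²−4ac = (-39)² − 4·(-34)·18 = 3969
D = 63² is a perfect square ⇒ form factors over ℤ ⇒ lakes

lake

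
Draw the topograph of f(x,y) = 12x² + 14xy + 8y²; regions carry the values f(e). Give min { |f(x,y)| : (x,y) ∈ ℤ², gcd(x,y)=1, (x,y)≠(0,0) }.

translate: b→-10 (≡14 mod 24), so (12,14,8)→(12,-10,6)
flip: (12,-10,6)→(6,10,12)
translate: b→-2 (≡10 mod 12), so (6,10,12)→(6,-2,8)
reduced (well bottom): (6,-2,8) with a≤c, −a<b≤a
well minimum = a = 6

6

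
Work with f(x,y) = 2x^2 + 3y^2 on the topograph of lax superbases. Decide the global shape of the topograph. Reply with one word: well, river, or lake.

D = b²−4ac = 0² − 4·2·3 = -24
D < 0 ⇒ definite ⇒ every region one sign ⇒ single well

well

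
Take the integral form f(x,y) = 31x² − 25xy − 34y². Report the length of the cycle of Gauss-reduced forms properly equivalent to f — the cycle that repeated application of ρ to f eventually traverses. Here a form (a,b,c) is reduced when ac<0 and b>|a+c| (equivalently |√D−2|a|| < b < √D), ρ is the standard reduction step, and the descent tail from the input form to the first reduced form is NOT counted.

D = 4841, ⌊√D⌋ = 69
descent: ρ → (-34,25,31)  [lands on river]
river: ρ → (31,37,-28)
river: ρ → (-28,19,40)
river: ρ → (40,61,-7)
river: ρ → (-7,65,22)
river: ρ → (22,67,-4)
river: ρ → (-4,69,5)
river: ρ → (5,61,-56)
river: ρ → (-56,51,10)
river: ρ → (10,69,-2)
river: ρ → (-2,67,44)
river: ρ → (44,21,-25)
river: ρ → (-25,29,40)
river: ρ → (40,51,-14)
river: ρ → (-14,61,20)
river: ρ → (20,59,-17)
river: ρ → (-17,43,44)
river: ρ → (44,45,-16)
river: ρ → (-16,51,35)
river: ρ → (35,19,-32)
river: ρ → (-32,45,22)
river: ρ → (22,43,-34)
ρ-cycle length = 22 (tail of 1 descent step not counted)

22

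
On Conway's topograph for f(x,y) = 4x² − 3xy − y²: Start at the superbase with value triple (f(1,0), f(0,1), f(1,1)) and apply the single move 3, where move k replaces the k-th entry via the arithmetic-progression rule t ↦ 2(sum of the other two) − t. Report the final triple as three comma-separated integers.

start (4,-1,0) = (f(1,0),f(0,1),f(1,1))
replace slot 3: 2·(4+(-1)) − 0 = 6 → (4,-1,6)

4,-1,6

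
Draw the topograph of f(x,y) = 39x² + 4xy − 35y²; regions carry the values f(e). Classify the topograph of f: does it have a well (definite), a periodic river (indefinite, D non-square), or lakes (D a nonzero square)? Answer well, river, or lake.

D = b²−4ac = 4² − 4·39·(-35) = 5476
D = 74² is a perfect square ⇒ form factors over ℤ ⇒ lakes

lake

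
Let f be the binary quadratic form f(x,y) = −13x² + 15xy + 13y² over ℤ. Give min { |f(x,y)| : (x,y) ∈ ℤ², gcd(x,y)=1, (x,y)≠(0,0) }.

river: ρ → (13,11,-15)
river: ρ → (-15,19,9)
river: ρ → (9,17,-17)
river: ρ → (-17,17,9)
river: ρ → (9,19,-15)
river: ρ → (-15,11,13)
river: ρ → (13,15,-13)
river: ρ → (-13,11,15)
river: ρ → (15,19,-9)
river: ρ → (-9,17,17)
river: ρ → (17,17,-9)
river: ρ → (-9,19,15)
river: ρ → (15,11,-13)
river: ρ → (-13,15,13)
closes: descent 0, river 14
min |a| on river = 9

9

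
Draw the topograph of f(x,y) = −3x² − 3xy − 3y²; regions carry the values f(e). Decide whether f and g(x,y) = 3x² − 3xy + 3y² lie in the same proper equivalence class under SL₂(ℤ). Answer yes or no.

D₁ = -27, D₂ = -27
f is negative-definite; reduce −f:
−f: reduced (well bottom): (3,3,3) with a≤c, −a<b≤a
flip sign back: reduced form of f is (-3,-3,-3)
g: translate: b→3 (≡-3 mod 6), so (3,-3,3)→(3,3,3)
g: reduced (well bottom): (3,3,3) with a≤c, −a<b≤a
reduced forms (-3, -3, -3) vs (3, 3, 3) ⇒ inequivalent

no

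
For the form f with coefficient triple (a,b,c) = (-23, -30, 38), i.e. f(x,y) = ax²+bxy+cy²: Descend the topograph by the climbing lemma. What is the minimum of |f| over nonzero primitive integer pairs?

descent: ρ → (38,30,-23)  [lands on river]
river: ρ → (-23,62,6)
river: ρ → (6,58,-43)
river: ρ → (-43,28,21)
river: ρ → (21,56,-15)
river: ρ → (-15,64,5)
river: ρ → (5,66,-2)
river: ρ → (-2,66,5)
river: ρ → (5,64,-15)
river: ρ → (-15,56,21)
river: ρ → (21,28,-43)
river: ρ → (-43,58,6)
river: ρ → (6,62,-23)
river: ρ → (-23,30,38)
river: ρ → (38,46,-15)
river: ρ → (-15,44,41)
river: ρ → (41,38,-18)
river: ρ → (-18,34,45)
river: ρ → (45,56,-7)
river: ρ → (-7,56,45)
river: ρ → (45,34,-18)
river: ρ → (-18,38,41)
river: ρ → (41,44,-15)
river: ρ → (-15,46,38)
closes: descent 1, river 24
min |a| on river = 2

2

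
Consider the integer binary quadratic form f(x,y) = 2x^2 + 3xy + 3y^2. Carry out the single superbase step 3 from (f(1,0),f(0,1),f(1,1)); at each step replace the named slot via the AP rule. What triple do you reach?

start (2,3,8) = (f(1,0),f(0,1),f(1,1))
replace slot 3: 2·(2+3) − 8 = 2 → (2,3,2)

2,3,2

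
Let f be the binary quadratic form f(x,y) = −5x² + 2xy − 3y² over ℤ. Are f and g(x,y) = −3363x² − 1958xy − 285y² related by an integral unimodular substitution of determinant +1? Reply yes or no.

D₁ = -56, D₂ = -56
f is negative-definite; reduce −f:
−f: flip: (5,-2,3)→(3,2,5)
−f: reduced (well bottom): (3,2,5) with a≤c, −a<b≤a
flip sign back: reduced form of f is (-3,-2,-5)
g is negative-definite; reduce −g:
−g: flip: (3363,1958,285)→(285,-1958,3363)
−g: translate: b→-248 (≡-1958 mod 570), so (285,-1958,3363)→(285,-248,54)
−g: flip: (285,-248,54)→(54,248,285)
−g: translate: b→32 (≡248 mod 108), so (54,248,285)→(54,32,5)
−g: flip: (54,32,5)→(5,-32,54)
−g: translate: b→-2 (≡-32 mod 10), so (5,-32,54)→(5,-2,3)
−g: flip: (5,-2,3)→(3,2,5)
−g: reduced (well bottom): (3,2,5) with a≤c, −a<b≤a
flip sign back: reduced form of g is (-3,-2,-5)
reduced forms (-3, -2, -5) vs (-3, -2, -5) ⇒ equivalent

yes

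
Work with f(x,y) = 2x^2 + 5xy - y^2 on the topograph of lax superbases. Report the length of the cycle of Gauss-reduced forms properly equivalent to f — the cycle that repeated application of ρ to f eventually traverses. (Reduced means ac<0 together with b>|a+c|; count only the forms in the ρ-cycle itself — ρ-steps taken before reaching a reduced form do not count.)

D = 33, ⌊√D⌋ = 5
river: ρ → (-1,5,2)
river: ρ → (2,3,-3)
river: ρ → (-3,3,2)
river: ρ → (2,5,-1)
ρ-cycle length = 4 (tail of 0 descent steps not counted)

4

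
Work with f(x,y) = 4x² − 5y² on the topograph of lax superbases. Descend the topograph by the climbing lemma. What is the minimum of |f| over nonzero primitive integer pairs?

descent: ρ → (-5,0,4)
descent: ρ → (4,8,-1)  [lands on river]
river: ρ → (-1,8,4)
closes: descent 2, river 2
min |a| on river = 1

1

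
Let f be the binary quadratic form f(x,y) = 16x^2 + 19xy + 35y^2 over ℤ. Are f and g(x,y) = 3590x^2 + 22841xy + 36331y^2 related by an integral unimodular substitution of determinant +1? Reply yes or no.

D₁ = -1879, D₂ = -1879
f: translate: b→-13 (≡19 mod 32), so (16,19,35)→(16,-13,32)
f: reduced (well bottom): (16,-13,32) with a≤c, −a<b≤a
g: translate: b→1301 (≡22841 mod 7180), so (3590,22841,36331)→(3590,1301,118)
g: flip: (3590,1301,118)→(118,-1301,3590)
g: translate: b→115 (≡-1301 mod 236), so (118,-1301,3590)→(118,115,32)
g: flip: (118,115,32)→(32,-115,118)
g: translate: b→13 (≡-115 mod 64), so (32,-115,118)→(32,13,16)
g: flip: (32,13,16)→(16,-13,32)
g: reduced (well bottom): (16,-13,32) with a≤c, −a<b≤a
reduced forms (16, -13, 32) vs (16, -13, 32) ⇒ equivalent

yes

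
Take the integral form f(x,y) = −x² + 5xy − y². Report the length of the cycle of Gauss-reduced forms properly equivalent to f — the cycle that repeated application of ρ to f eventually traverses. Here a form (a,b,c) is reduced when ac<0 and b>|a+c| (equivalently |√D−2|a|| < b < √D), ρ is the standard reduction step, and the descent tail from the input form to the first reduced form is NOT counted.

D = 21, ⌊√D⌋ = 4
descent: ρ → (-1,3,3)  [lands on river]
river: ρ → (3,3,-1)
ρ-cycle length = 2 (tail of 1 descent step not counted)

2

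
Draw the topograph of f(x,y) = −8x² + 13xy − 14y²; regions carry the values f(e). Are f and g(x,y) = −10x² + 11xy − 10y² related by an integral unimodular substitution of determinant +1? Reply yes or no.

D₁ = -279, D₂ = -279
f is negative-definite; reduce −f:
−f: translate: b→3 (≡-13 mod 16), so (8,-13,14)→(8,3,9)
−f: reduced (well bottom): (8,3,9) with a≤c, −a<b≤a
flip sign back: reduced form of f is (-8,-3,-9)
g is negative-definite; reduce −g:
−g: translate: b→9 (≡-11 mod 20), so (10,-11,10)→(10,9,9)
−g: flip: (10,9,9)→(9,-9,10)
−g: translate: b→9 (≡-9 mod 18), so (9,-9,10)→(9,9,10)
−g: reduced (well bottom): (9,9,10) with a≤c, −a<b≤a
flip sign back: reduced form of g is (-9,-9,-10)
reduced forms (-8, -3, -9) vs (-9, -9, -10) ⇒ inequivalent

no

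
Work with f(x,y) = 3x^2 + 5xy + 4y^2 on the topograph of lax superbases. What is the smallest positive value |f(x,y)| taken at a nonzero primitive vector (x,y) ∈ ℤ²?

translate: b→-1 (≡5 mod 6), so (3,5,4)→(3,-1,2)
flip: (3,-1,2)→(2,1,3)
reduced (well bottom): (2,1,3) with a≤c, −a<b≤a
well minimum = a = 2

2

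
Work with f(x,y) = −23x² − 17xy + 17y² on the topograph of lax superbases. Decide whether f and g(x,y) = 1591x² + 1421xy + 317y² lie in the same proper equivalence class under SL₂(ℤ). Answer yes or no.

D₁ = 1853, D₂ = 1853
river cycle of f (length 10): (17, 17, -23), (-23, 29, 11), (11, 37, -11), (-11, 29, 23), (23, 17, -17), (-17, 17, 23), (23, 29, -11), (-11, 37, 11), (11, 29, -23), (-23, 17, 17)
river cycle of g (length 10): (17, 17, -23), (-23, 29, 11), (11, 37, -11), (-11, 29, 23), (23, 17, -17), (-17, 17, 23), (23, 29, -11), (-11, 37, 11), (11, 29, -23), (-23, 17, 17)
cycles coincide ⇒ equivalent

yes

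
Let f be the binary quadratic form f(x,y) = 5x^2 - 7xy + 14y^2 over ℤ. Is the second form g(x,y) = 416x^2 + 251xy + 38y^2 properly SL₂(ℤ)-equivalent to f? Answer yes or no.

D₁ = -231, D₂ = -231
f: translate: b→3 (≡-7 mod 10), so (5,-7,14)→(5,3,12)
f: reduced (well bottom): (5,3,12) with a≤c, −a<b≤a
g: flip: (416,251,38)→(38,-251,416)
g: translate: b→-23 (≡-251 mod 76), so (38,-251,416)→(38,-23,5)
g: flip: (38,-23,5)→(5,23,38)
g: translate: b→3 (≡23 mod 10), so (5,23,38)→(5,3,12)
g: reduced (well bottom): (5,3,12) with a≤c, −a<b≤a
reduced forms (5, 3, 12) vs (5, 3, 12) ⇒ equivalent

yes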